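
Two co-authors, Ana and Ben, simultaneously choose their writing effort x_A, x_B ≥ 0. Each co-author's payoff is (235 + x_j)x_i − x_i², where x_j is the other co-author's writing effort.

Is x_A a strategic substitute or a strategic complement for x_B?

Ana's payoff is (235 + x_B)x_A − x_A².
∂π/∂x_A = 235 + x_B − 2x_A = 0, so x_A = 117.5 + 0.5x_B.
The best-response slope dx_A/dx_B = 0.5 > 0: the reaction function is upward-sloping, so the choices are strategic complements.

strategic complements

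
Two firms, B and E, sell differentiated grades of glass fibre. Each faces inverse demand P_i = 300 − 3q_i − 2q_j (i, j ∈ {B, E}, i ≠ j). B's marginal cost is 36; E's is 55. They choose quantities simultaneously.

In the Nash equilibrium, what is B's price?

Firm B's profit: π = q_B(300 − 3q_B − 2q_E) − 36q_B.
∂π/∂q_B = 264 − 6q_B − 2q_E = 0 ⇒ q_B = 44 − (1/3)q_E.
Similarly q_E = 245/6 − (1/3)q_B.
Substituting the second reaction function into the first: q_B = 44 − (1/3)(245/6 − (1/3)q_B), which gives (8/9)q_B = 547/18 ⇒ q_B = 34.1875.
Then q_E = 245/6 − (1/3)·34.1875 = 29.4375.
P_B = 300 − 3·34.1875 − 2·29.4375 = 138.5625.

138.5625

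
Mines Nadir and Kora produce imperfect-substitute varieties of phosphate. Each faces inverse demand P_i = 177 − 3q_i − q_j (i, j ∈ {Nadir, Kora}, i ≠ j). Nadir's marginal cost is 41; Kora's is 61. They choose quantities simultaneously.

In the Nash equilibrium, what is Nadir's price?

101

Mine Nadir's profit: π = q_{Nadir}(177 − 3q_{Nadir} − q_{Kora}) − 41q_{Nadir}.
∂π/∂q_{Nadir} = 136 − 6q_{Nadir} − q_{Kora} = 0 ⇒ q_{Nadir} = 68/3 − (1/6)q_{Kora}.
Similarly q_{Kora} = 58/3 − (1/6)q_{Nadir}.
Solving the two reaction functions simultaneously: (1 − (−1/6)(−1/6))q_{Nadir} = 68/3 − (1/6)·(58/3), so (35/36)q_{Nadir} = 175/9 and q_{Nadir} = 20.
Then q_{Kora} = 58/3 − (1/6)·20 = 16.
P_{Nadir} = 177 − 3·20 − 16 = 101.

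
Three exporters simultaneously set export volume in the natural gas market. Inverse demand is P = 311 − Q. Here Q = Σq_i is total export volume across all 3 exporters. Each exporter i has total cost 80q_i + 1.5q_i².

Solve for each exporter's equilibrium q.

A representative exporter's profit is π_i = q_i(311 − Q) − 80q_i − 1.5q_i², with Q = q_i + Σ_{j≠i} q_j.
First-order condition: 231 − 5q_i − Σ_{j≠i} q_j = 0.
With identical exporters, set every q_j = q: then 231 − 5q − 2q = 0, i.e. q = 231/7 = 33.

33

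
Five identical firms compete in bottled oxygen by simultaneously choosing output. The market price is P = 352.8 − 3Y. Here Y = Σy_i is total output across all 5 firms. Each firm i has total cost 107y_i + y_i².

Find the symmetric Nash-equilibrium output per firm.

12.29

A representative firm's profit is π_i = y_i(352.8 − 3Y) − 107y_i − y_i², with Y = y_i + Σ_{j≠i} y_j.
First-order condition: 245.8 − 8y_i − 3Σ_{j≠i} y_j = 0.
With identical firms, set every y_j = y: then 245.8 − 8y − 12y = 0, i.e. y = 245.8/20 = 12.29.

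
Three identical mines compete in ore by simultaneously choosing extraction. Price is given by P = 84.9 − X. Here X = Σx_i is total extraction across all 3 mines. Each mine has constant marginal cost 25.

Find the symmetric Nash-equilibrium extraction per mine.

14.975

A representative mine's profit is π_i = x_i(84.9 − X) − 25x_i, with X = x_i + Σ_{j≠i} x_j.
First-order condition: 59.9 − 2x_i − Σ_{j≠i} x_j = 0.
Imposing symmetry (x_j = x for all j) turns Σ_{j≠i} x_j into 2x, so 59.9 = 4x and x = 14.975.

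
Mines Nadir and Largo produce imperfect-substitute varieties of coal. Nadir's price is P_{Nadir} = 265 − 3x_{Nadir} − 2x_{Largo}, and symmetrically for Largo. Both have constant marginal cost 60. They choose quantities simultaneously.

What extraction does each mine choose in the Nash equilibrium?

25.625

Mine Nadir's profit: π = x_{Nadir}(265 − 3x_{Nadir} − 2x_{Largo}) − 60x_{Nadir}.
∂π/∂x_{Nadir} = 205 − 6x_{Nadir} − 2x_{Largo} = 0 ⇒ x_{Nadir} = 205/6 − (1/3)x_{Largo}.
Setting x_{Nadir} = x_{Largo} in the reaction function: x_{Nadir} = 205/6 − (1/3)x_{Nadir}, so x_{Nadir} = (205/6) / (4/3) = 25.625.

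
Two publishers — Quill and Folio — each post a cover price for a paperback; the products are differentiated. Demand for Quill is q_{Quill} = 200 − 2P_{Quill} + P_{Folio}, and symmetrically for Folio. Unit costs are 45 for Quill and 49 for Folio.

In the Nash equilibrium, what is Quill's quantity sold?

104.4

Quill's profit: π = (P_{Quill} − 45)(200 − 2P_{Quill} + P_{Folio}).
∂π/∂P_{Quill} = 290 − 4P_{Quill} + P_{Folio} = 0 ⇒ P_{Quill} = 72.5 + 0.25P_{Folio}.
Similarly P_{Folio} = 74.5 + 0.25P_{Quill}.
Plugging P_{Folio} into Quill's best response: P_{Quill} = 72.5 + 0.25(74.5 + 0.25P_{Quill}) ⇒ 0.9375P_{Quill} = 91.125, so P_{Quill} = 97.2.
Then P_{Folio} = 74.5 + 0.25·97.2 = 98.8.
q_{Quill} = 200 − 2·97.2 + 98.8 = 104.4.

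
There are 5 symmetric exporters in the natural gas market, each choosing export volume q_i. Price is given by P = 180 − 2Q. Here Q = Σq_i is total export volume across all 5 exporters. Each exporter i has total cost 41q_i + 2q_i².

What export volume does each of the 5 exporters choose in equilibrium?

8.6875

A representative exporter's profit is π_i = q_i(180 − 2Q) − 41q_i − 2q_i², with Q = q_i + Σ_{j≠i} q_j.
First-order condition: 139 − 8q_i − 2Σ_{j≠i} q_j = 0.
In a symmetric equilibrium every exporter chooses the same q, so Σ_{j≠i} q_j = 4q. The condition becomes 139 − 16q = 0, giving q = 139/16 = 8.6875.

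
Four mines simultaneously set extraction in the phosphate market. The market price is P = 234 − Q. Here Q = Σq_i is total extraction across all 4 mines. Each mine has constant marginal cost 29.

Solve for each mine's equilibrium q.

A representative mine's profit is π_i = q_i(234 − Q) − 29q_i, with Q = q_i + Σ_{j≠i} q_j.
First-order condition: 205 − 2q_i − Σ_{j≠i} q_j = 0.
With identical mines, set every q_j = q: then 205 − 2q − 3q = 0, i.e. q = 205/5 = 41.

41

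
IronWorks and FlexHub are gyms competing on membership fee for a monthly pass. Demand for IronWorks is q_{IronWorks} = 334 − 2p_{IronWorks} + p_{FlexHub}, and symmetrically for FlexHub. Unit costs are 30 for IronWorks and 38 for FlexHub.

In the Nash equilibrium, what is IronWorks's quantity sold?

IronWorks's profit: π = (p_{IronWorks} − 30)(334 − 2p_{IronWorks} + p_{FlexHub}).
∂π/∂p_{IronWorks} = 394 − 4p_{IronWorks} + p_{FlexHub} = 0 ⇒ p_{IronWorks} = 98.5 + 0.25p_{FlexHub}.
Similarly p_{FlexHub} = 102.5 + 0.25p_{IronWorks}.
Plugging p_{FlexHub} into IronWorks's best response: p_{IronWorks} = 98.5 + 0.25(102.5 + 0.25p_{IronWorks}) ⇒ 0.9375p_{IronWorks} = 124.125, so p_{IronWorks} = 132.4.
Then p_{FlexHub} = 102.5 + 0.25·132.4 = 135.6.
q_{IronWorks} = 334 − 2·132.4 + 135.6 = 204.8.

204.8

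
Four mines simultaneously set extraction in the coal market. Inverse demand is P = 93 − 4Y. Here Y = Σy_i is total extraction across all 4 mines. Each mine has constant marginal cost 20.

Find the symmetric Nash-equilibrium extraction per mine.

A representative mine's profit is π_i = y_i(93 − 4Y) − 20y_i, with Y = y_i + Σ_{j≠i} y_j.
First-order condition: 73 − 8y_i − 4Σ_{j≠i} y_j = 0.
With identical mines, set every y_j = y: then 73 − 8y − 12y = 0, i.e. y = 73/20 = 3.65.

3.65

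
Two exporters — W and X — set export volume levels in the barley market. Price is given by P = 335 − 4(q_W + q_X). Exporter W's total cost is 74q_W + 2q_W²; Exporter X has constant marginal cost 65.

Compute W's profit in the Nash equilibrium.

952.56

Exporter W's profit: π = q_W(335 − 4(q_W + q_X)) − 74q_W − 2q_W².
∂π/∂q_W = 261 − 12q_W − 4q_X = 0, so q_W = 21.75 − (1/3)q_X.
For X: ∂π/∂q_X = 270 − 8q_X − 4q_W = 0 ⇒ q_X = 33.75 − 0.5q_W.
Substituting the second reaction function into the first: q_W = 21.75 − (1/3)(33.75 − 0.5q_W), which gives (5/6)q_W = 10.5 ⇒ q_W = 12.6.
Then q_X = 33.75 − 0.5·12.6 = 27.45.
Price P = 335 − 4·40.05 = 174.8.
W's profit: (174.8 − 74)·12.6 − 2(12.6)² = 952.56.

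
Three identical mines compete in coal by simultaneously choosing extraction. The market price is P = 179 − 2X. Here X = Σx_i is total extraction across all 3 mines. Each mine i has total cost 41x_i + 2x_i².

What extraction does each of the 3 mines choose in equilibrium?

A representative mine's profit is π_i = x_i(179 − 2X) − 41x_i − 2x_i², with X = x_i + Σ_{j≠i} x_j.
First-order condition: 138 − 8x_i − 2Σ_{j≠i} x_j = 0.
Imposing symmetry (x_j = x for all j) turns Σ_{j≠i} x_j into 2x, so 138 = 12x and x = 11.5.

11.5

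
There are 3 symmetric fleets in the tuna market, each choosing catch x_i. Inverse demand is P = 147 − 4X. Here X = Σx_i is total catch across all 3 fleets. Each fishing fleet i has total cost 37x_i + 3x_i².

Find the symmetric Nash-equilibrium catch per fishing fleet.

A representative fishing fleet's profit is π_i = x_i(147 − 4X) − 37x_i − 3x_i², with X = x_i + Σ_{j≠i} x_j.
First-order condition: 110 − 14x_i − 4Σ_{j≠i} x_j = 0.
In a symmetric equilibrium every fishing fleet chooses the same x, so Σ_{j≠i} x_j = 2x. The condition becomes 110 − 22x = 0, giving x = 110/22 = 5.

5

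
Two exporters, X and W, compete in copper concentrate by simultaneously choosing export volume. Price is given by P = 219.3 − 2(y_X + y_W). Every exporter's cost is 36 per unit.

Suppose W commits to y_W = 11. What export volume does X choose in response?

Exporter X's profit: π = y_X(219.3 − 2(y_X + y_W)) − 36y_X.
∂π/∂y_X = 183.3 − 4y_X − 2y_W = 0, so y_X = 45.825 − 0.5y_W.
At y_W = 11: y_X = 45.825 − 0.5·11 = 40.325.

40.325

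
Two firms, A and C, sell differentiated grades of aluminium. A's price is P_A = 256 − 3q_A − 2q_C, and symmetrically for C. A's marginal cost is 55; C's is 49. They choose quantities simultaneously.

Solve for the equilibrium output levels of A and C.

Firm A's profit: π = q_A(256 − 3q_A − 2q_C) − 55q_A.
∂π/∂q_A = 201 − 6q_A − 2q_C = 0 ⇒ q_A = 33.5 − (1/3)q_C.
Similarly q_C = 34.5 − (1/3)q_A.
Solving the two reaction functions simultaneously: (1 − (−1/3)(−1/3))q_A = 33.5 − (1/3)·34.5, so (8/9)q_A = 22 and q_A = 24.75.
Then q_C = 34.5 − (1/3)·24.75 = 26.25.

24.75, 26.25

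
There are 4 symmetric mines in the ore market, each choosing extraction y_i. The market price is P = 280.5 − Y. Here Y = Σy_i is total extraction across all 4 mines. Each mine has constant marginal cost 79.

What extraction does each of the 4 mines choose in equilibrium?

40.3

A representative mine's profit is π_i = y_i(280.5 − Y) − 79y_i, with Y = y_i + Σ_{j≠i} y_j.
First-order condition: 201.5 − 2y_i − Σ_{j≠i} y_j = 0.
Imposing symmetry (y_j = y for all j) turns Σ_{j≠i} y_j into 3y, so 201.5 = 5y and y = 40.3.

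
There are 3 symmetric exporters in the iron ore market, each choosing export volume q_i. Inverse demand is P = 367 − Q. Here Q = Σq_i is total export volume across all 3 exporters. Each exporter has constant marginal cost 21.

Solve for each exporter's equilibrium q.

A representative exporter's profit is π_i = q_i(367 − Q) − 21q_i, with Q = q_i + Σ_{j≠i} q_j.
First-order condition: 346 − 2q_i − Σ_{j≠i} q_j = 0.
In a symmetric equilibrium every exporter chooses the same q, so Σ_{j≠i} q_j = 2q. The condition becomes 346 − 4q = 0, giving q = 346/4 = 86.5.

86.5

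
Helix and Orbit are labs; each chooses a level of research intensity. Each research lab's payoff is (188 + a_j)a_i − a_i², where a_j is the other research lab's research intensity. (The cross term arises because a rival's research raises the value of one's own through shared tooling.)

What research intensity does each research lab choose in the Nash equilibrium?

Helix's payoff is (188 + a_O)a_H − a_H².
∂π/∂a_H = 188 + a_O − 2a_H = 0, so a_H = 94 + 0.5a_O.
The game is symmetric, so in equilibrium a_O = a_H: the reaction function gives 0.5a_H = 94, hence a_H = 188.

188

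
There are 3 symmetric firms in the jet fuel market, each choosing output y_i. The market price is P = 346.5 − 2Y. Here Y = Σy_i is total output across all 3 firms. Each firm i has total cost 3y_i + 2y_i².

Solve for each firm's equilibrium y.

28.625

A representative firm's profit is π_i = y_i(346.5 − 2Y) − 3y_i − 2y_i², with Y = y_i + Σ_{j≠i} y_j.
First-order condition: 343.5 − 8y_i − 2Σ_{j≠i} y_j = 0.
In a symmetric equilibrium every firm chooses the same y, so Σ_{j≠i} y_j = 2y. The condition becomes 343.5 − 12y = 0, giving y = 343.5/12 = 28.625.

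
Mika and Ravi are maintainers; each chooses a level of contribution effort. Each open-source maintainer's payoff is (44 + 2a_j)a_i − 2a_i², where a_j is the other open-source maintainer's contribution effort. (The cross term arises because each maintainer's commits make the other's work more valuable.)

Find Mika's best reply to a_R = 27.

Mika's payoff is (44 + 2a_R)a_M − 2a_M².
∂π/∂a_M = 44 + 2a_R − 4a_M = 0, so a_M = 11 + 0.5a_R.
At a_R = 27: a_M = 11 + 0.5·27 = 24.5.

24.5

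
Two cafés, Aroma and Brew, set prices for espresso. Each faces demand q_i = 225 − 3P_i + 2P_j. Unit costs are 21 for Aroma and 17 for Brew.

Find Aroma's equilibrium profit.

Aroma's profit: π = (P_{Aroma} − 21)(225 − 3P_{Aroma} + 2P_{Brew}).
∂π/∂P_{Aroma} = 288 − 6P_{Aroma} + 2P_{Brew} = 0 ⇒ P_{Aroma} = 48 + (1/3)P_{Brew}.
Similarly P_{Brew} = 46 + (1/3)P_{Aroma}.
Plugging P_{Brew} into Aroma's best response: P_{Aroma} = 48 + (1/3)(46 + (1/3)P_{Aroma}) ⇒ (8/9)P_{Aroma} = 190/3, so P_{Aroma} = 71.25.
Then P_{Brew} = 46 + (1/3)·71.25 = 69.75.
q_{Aroma} = 225 − 3·71.25 + 2·69.75 = 150.75.
Profit = (71.25 − 21)·150.75 = 7575.1875.

7575.1875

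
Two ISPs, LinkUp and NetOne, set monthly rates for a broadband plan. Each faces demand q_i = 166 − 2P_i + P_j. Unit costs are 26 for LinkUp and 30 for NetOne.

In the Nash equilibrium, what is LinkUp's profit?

4455.68

LinkUp's profit: π = (P_{LinkUp} − 26)(166 − 2P_{LinkUp} + P_{NetOne}).
∂π/∂P_{LinkUp} = 218 − 4P_{LinkUp} + P_{NetOne} = 0 ⇒ P_{LinkUp} = 54.5 + 0.25P_{NetOne}.
Similarly P_{NetOne} = 56.5 + 0.25P_{LinkUp}.
Substituting the second reaction function into the first: P_{LinkUp} = 54.5 + 0.25(56.5 + 0.25P_{LinkUp}), which gives 0.9375P_{LinkUp} = 68.625 ⇒ P_{LinkUp} = 73.2.
Then P_{NetOne} = 56.5 + 0.25·73.2 = 74.8.
q_{LinkUp} = 166 − 2·73.2 + 74.8 = 94.4.
Profit = (73.2 − 26)·94.4 = 4455.68.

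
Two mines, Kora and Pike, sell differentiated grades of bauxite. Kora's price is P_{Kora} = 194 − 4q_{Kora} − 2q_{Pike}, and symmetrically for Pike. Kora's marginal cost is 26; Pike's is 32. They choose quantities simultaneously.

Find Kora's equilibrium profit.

1156

Mine Kora's profit: π = q_{Kora}(194 − 4q_{Kora} − 2q_{Pike}) − 26q_{Kora}.
∂π/∂q_{Kora} = 168 − 8q_{Kora} − 2q_{Pike} = 0 ⇒ q_{Kora} = 21 − 0.25q_{Pike}.
Similarly q_{Pike} = 20.25 − 0.25q_{Kora}.
Substituting the second reaction function into the first: q_{Kora} = 21 − 0.25(20.25 − 0.25q_{Kora}), which gives 0.9375q_{Kora} = 15.9375 ⇒ q_{Kora} = 17.
Then q_{Pike} = 20.25 − 0.25·17 = 16.
P_{Kora} = 194 − 4·17 − 2·16 = 94.
Profit = (94 − 26)·17 = 1156.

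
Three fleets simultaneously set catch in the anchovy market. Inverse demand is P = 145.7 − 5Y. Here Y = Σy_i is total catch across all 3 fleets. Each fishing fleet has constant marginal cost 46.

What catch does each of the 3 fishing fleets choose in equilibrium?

A representative fishing fleet's profit is π_i = y_i(145.7 − 5Y) − 46y_i, with Y = y_i + Σ_{j≠i} y_j.
First-order condition: 99.7 − 10y_i − 5Σ_{j≠i} y_j = 0.
With identical fishing fleets, set every y_j = y: then 99.7 − 10y − 10y = 0, i.e. y = 99.7/20 = 4.985.

4.985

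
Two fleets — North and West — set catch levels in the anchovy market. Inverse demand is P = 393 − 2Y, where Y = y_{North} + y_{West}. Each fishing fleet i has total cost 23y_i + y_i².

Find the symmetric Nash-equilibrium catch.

Fishing fleet North's profit: π = y_{North}(393 − 2(y_{North} + y_{West})) − 23y_{North} − y_{North}².
∂π/∂y_{North} = 370 − 6y_{North} − 2y_{West} = 0, so y_{North} = 185/3 − (1/3)y_{West}.
By symmetry y_{West} = y_{North}; substituting into the reaction function, (4/3)y_{North} = 185/3 and y_{North} = 46.25.

46.25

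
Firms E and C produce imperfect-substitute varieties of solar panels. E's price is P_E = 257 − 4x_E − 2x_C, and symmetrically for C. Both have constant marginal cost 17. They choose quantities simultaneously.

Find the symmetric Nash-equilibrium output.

24

Firm E's profit: π = x_E(257 − 4x_E − 2x_C) − 17x_E.
∂π/∂x_E = 240 − 8x_E − 2x_C = 0 ⇒ x_E = 30 − 0.25x_C.
Setting x_E = x_C in the reaction function: x_E = 30 − 0.25x_E, so x_E = 30 / 1.25 = 24.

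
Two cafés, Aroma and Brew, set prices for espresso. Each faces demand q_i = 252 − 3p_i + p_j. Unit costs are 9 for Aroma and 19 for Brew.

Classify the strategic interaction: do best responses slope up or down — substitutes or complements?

Aroma's profit: π = (p_{Aroma} − 9)(252 − 3p_{Aroma} + p_{Brew}).
∂π/∂p_{Aroma} = 279 − 6p_{Aroma} + p_{Brew} = 0 ⇒ p_{Aroma} = 46.5 + (1/6)p_{Brew}.
The best-response slope dp_{Aroma}/dp_{Brew} = 1/6 > 0: the reaction function is upward-sloping, so the choices are strategic complements.

strategic complements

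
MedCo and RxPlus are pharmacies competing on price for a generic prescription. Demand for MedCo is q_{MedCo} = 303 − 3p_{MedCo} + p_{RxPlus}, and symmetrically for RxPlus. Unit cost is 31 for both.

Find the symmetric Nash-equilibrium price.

79.2

MedCo's profit: π = (p_{MedCo} − 31)(303 − 3p_{MedCo} + p_{RxPlus}).
∂π/∂p_{MedCo} = 396 − 6p_{MedCo} + p_{RxPlus} = 0 ⇒ p_{MedCo} = 66 + (1/6)p_{RxPlus}.
By symmetry p_{RxPlus} = p_{MedCo}; substituting into the reaction function, (5/6)p_{MedCo} = 66 and p_{MedCo} = 79.2.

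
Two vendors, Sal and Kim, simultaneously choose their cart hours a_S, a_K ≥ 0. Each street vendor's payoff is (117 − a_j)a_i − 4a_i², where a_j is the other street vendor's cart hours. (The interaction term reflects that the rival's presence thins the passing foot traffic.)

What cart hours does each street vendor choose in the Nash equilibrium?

13

Sal's payoff is (117 − a_K)a_S − 4a_S².
∂π/∂a_S = 117 − a_K − 8a_S = 0, so a_S = 14.625 − 0.125a_K.
Setting a_S = a_K in the reaction function: a_S = 14.625 − 0.125a_S, so a_S = 14.625 / 1.125 = 13.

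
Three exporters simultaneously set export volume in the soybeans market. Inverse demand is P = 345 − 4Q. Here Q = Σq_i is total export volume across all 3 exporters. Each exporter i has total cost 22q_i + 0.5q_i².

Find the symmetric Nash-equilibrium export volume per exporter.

19

A representative exporter's profit is π_i = q_i(345 − 4Q) − 22q_i − 0.5q_i², with Q = q_i + Σ_{j≠i} q_j.
First-order condition: 323 − 9q_i − 4Σ_{j≠i} q_j = 0.
With identical exporters, set every q_j = q: then 323 − 9q − 8q = 0, i.e. q = 323/17 = 19.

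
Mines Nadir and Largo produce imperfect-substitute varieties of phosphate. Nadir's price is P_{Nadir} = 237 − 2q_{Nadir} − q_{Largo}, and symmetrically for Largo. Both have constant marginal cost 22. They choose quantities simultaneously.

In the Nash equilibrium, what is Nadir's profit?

3698

Mine Nadir's profit: π = q_{Nadir}(237 − 2q_{Nadir} − q_{Largo}) − 22q_{Nadir}.
∂π/∂q_{Nadir} = 215 − 4q_{Nadir} − q_{Largo} = 0 ⇒ q_{Nadir} = 53.75 − 0.25q_{Largo}.
By symmetry q_{Largo} = q_{Nadir}; substituting into the reaction function, 1.25q_{Nadir} = 53.75 and q_{Nadir} = 43.
P_{Nadir} = 237 − 2·43 − 43 = 108.
Profit = (108 − 22)·43 = 3698.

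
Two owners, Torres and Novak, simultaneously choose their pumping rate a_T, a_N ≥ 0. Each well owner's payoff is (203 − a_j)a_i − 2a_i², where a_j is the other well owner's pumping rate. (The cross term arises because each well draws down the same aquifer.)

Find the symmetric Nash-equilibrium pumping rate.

40.6

Torres's payoff is (203 − a_N)a_T − 2a_T².
∂π/∂a_T = 203 − a_N − 4a_T = 0, so a_T = 50.75 − 0.25a_N.
The game is symmetric, so in equilibrium a_N = a_T: the reaction function gives 1.25a_T = 50.75, hence a_T = 40.6.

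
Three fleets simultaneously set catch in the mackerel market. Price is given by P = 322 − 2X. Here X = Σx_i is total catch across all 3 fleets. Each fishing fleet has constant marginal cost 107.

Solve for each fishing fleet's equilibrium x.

26.875

A representative fishing fleet's profit is π_i = x_i(322 − 2X) − 107x_i, with X = x_i + Σ_{j≠i} x_j.
First-order condition: 215 − 4x_i − 2Σ_{j≠i} x_j = 0.
Imposing symmetry (x_j = x for all j) turns Σ_{j≠i} x_j into 2x, so 215 = 8x and x = 26.875.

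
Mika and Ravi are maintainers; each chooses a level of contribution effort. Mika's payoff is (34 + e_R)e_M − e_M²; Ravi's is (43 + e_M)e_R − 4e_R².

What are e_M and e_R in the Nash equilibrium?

21, 8

Expanding Mika's payoff: 34e_M + e_Re_M − e_M².
∂π/∂e_M = 34 + e_R − 2e_M = 0, so e_M = 17 + 0.5e_R.
Likewise for Ravi: e_R = 5.375 + 0.125e_M.
Solving the two reaction functions simultaneously: (1 − (0.5)(0.125))e_M = 17 + 0.5·5.375, so 0.9375e_M = 19.6875 and e_M = 21.
Then e_R = 5.375 + 0.125·21 = 8.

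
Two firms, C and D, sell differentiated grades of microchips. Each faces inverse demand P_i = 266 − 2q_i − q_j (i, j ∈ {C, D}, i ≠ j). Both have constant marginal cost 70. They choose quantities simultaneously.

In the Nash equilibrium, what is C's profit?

3073.28

Firm C's profit: π = q_C(266 − 2q_C − q_D) − 70q_C.
∂π/∂q_C = 196 − 4q_C − q_D = 0 ⇒ q_C = 49 − 0.25q_D.
Setting q_C = q_D in the reaction function: q_C = 49 − 0.25q_C, so q_C = 49 / 1.25 = 39.2.
P_C = 266 − 2·39.2 − 39.2 = 148.4.
Profit = (148.4 − 70)·39.2 = 3073.28.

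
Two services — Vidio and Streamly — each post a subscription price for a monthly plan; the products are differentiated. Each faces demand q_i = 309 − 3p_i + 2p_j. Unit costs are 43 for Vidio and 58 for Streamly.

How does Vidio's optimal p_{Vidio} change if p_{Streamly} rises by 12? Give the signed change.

Vidio's profit: π = (p_{Vidio} − 43)(309 − 3p_{Vidio} + 2p_{Streamly}).
∂π/∂p_{Vidio} = 438 − 6p_{Vidio} + 2p_{Streamly} = 0 ⇒ p_{Vidio} = 73 + (1/3)p_{Streamly}.
The reaction-function slope is 1/3, so a 12-unit rise in p_{Streamly} moves p_{Vidio} by 1/3 × 12 = 4. Vidio's best response rises — the actions are strategic complements.

4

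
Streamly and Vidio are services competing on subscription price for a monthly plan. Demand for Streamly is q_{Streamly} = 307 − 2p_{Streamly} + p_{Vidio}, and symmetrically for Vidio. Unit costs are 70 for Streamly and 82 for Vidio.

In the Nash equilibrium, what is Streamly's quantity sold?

161.2

Streamly's profit: π = (p_{Streamly} − 70)(307 − 2p_{Streamly} + p_{Vidio}).
∂π/∂p_{Streamly} = 447 − 4p_{Streamly} + p_{Vidio} = 0 ⇒ p_{Streamly} = 111.75 + 0.25p_{Vidio}.
Similarly p_{Vidio} = 117.75 + 0.25p_{Streamly}.
Solving the two reaction functions simultaneously: (1 − (0.25)(0.25))p_{Streamly} = 111.75 + 0.25·117.75, so 0.9375p_{Streamly} = 141.1875 and p_{Streamly} = 150.6.
Then p_{Vidio} = 117.75 + 0.25·150.6 = 155.4.
q_{Streamly} = 307 − 2·150.6 + 155.4 = 161.2.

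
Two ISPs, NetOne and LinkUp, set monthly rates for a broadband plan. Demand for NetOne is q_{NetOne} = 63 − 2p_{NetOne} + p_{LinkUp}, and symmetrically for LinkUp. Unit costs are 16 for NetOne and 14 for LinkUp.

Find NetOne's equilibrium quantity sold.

NetOne's profit: π = (p_{NetOne} − 16)(63 − 2p_{NetOne} + p_{LinkUp}).
∂π/∂p_{NetOne} = 95 − 4p_{NetOne} + p_{LinkUp} = 0 ⇒ p_{NetOne} = 23.75 + 0.25p_{LinkUp}.
Similarly p_{LinkUp} = 22.75 + 0.25p_{NetOne}.
Solving the two reaction functions simultaneously: (1 − (0.25)(0.25))p_{NetOne} = 23.75 + 0.25·22.75, so 0.9375p_{NetOne} = 29.4375 and p_{NetOne} = 31.4.
Then p_{LinkUp} = 22.75 + 0.25·31.4 = 30.6.
q_{NetOne} = 63 − 2·31.4 + 30.6 = 30.8.

30.8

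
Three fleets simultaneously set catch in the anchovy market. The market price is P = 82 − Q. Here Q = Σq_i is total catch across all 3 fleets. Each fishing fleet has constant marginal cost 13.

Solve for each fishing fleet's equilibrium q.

17.25

A representative fishing fleet's profit is π_i = q_i(82 − Q) − 13q_i, with Q = q_i + Σ_{j≠i} q_j.
First-order condition: 69 − 2q_i − Σ_{j≠i} q_j = 0.
With identical fishing fleets, set every q_j = q: then 69 − 2q − 2q = 0, i.e. q = 69/4 = 17.25.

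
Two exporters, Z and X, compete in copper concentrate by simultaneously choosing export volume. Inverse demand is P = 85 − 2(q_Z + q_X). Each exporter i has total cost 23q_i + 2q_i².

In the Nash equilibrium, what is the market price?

Exporter Z's profit: π = q_Z(85 − 2(q_Z + q_X)) − 23q_Z − 2q_Z².
∂π/∂q_Z = 62 − 8q_Z − 2q_X = 0, so q_Z = 7.75 − 0.25q_X.
Setting q_Z = q_X in the reaction function: q_Z = 7.75 − 0.25q_Z, so q_Z = 7.75 / 1.25 = 6.2.
Equilibrium price: P = 85 − 2·12.4 = 60.2.

60.2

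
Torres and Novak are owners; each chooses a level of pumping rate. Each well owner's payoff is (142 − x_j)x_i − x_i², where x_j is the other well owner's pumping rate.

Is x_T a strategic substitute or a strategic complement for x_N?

strategic substitutes

Torres's payoff is (142 − x_N)x_T − x_T².
∂π/∂x_T = 142 − x_N − 2x_T = 0, so x_T = 71 − 0.5x_N.
The best-response slope dx_T/dx_N = −0.5 < 0: the reaction function is downward-sloping, so the choices are strategic substitutes.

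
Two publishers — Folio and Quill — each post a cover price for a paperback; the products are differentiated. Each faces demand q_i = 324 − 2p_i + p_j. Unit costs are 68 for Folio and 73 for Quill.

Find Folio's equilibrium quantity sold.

172

Folio's profit: π = (p_{Folio} − 68)(324 − 2p_{Folio} + p_{Quill}).
∂π/∂p_{Folio} = 460 − 4p_{Folio} + p_{Quill} = 0 ⇒ p_{Folio} = 115 + 0.25p_{Quill}.
Similarly p_{Quill} = 117.5 + 0.25p_{Folio}.
Solving the two reaction functions simultaneously: (1 − (0.25)(0.25))p_{Folio} = 115 + 0.25·117.5, so 0.9375p_{Folio} = 144.375 and p_{Folio} = 154.
Then p_{Quill} = 117.5 + 0.25·154 = 156.
q_{Folio} = 324 − 2·154 + 156 = 172.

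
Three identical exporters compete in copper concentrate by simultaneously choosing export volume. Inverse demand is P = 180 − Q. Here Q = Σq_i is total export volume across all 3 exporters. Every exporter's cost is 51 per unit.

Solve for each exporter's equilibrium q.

A representative exporter's profit is π_i = q_i(180 − Q) − 51q_i, with Q = q_i + Σ_{j≠i} q_j.
First-order condition: 129 − 2q_i − Σ_{j≠i} q_j = 0.
Imposing symmetry (q_j = q for all j) turns Σ_{j≠i} q_j into 2q, so 129 = 4q and q = 32.25.

32.25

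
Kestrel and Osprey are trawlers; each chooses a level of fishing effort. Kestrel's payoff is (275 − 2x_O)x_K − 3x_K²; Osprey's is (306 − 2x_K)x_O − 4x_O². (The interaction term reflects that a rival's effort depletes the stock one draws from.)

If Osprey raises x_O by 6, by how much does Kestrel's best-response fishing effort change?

-2

Expanding Kestrel's payoff: 275x_K − 2x_Ox_K − 3x_K².
∂π/∂x_K = 275 − 2x_O − 6x_K = 0, so x_K = 275/6 − (1/3)x_O.
The reaction-function slope is −1/3, so a 6-unit rise in x_O moves x_K by −1/3 × 6 = −2. Kestrel's best response falls — the actions are strategic substitutes.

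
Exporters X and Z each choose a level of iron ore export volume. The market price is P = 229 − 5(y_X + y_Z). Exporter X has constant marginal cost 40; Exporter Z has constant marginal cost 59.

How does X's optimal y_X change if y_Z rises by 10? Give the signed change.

Exporter X's profit: π = y_X(229 − 5(y_X + y_Z)) − 40y_X.
∂π/∂y_X = 189 − 10y_X − 5y_Z = 0, so y_X = 18.9 − 0.5y_Z.
The reaction-function slope is −0.5, so a 10-unit rise in y_Z moves y_X by −0.5 × 10 = −5. X's best response falls — the actions are strategic substitutes.

-5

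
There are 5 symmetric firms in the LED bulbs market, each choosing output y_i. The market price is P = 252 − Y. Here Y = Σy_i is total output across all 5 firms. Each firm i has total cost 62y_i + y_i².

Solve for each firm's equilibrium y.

A representative firm's profit is π_i = y_i(252 − Y) − 62y_i − y_i², with Y = y_i + Σ_{j≠i} y_j.
First-order condition: 190 − 4y_i − Σ_{j≠i} y_j = 0.
In a symmetric equilibrium every firm chooses the same y, so Σ_{j≠i} y_j = 4y. The condition becomes 190 − 8y = 0, giving y = 190/8 = 23.75.

23.75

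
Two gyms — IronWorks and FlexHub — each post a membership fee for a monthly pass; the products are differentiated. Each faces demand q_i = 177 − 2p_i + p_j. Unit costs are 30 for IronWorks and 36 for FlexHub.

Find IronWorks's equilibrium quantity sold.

IronWorks's profit: π = (p_{IronWorks} − 30)(177 − 2p_{IronWorks} + p_{FlexHub}).
∂π/∂p_{IronWorks} = 237 − 4p_{IronWorks} + p_{FlexHub} = 0 ⇒ p_{IronWorks} = 59.25 + 0.25p_{FlexHub}.
Similarly p_{FlexHub} = 62.25 + 0.25p_{IronWorks}.
Substituting the second reaction function into the first: p_{IronWorks} = 59.25 + 0.25(62.25 + 0.25p_{IronWorks}), which gives 0.9375p_{IronWorks} = 74.8125 ⇒ p_{IronWorks} = 79.8.
Then p_{FlexHub} = 62.25 + 0.25·79.8 = 82.2.
q_{IronWorks} = 177 − 2·79.8 + 82.2 = 99.6.

99.6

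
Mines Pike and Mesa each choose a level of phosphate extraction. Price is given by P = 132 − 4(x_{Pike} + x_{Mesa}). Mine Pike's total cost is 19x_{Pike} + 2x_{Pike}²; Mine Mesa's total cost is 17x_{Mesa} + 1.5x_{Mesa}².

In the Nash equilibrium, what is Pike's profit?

273.375

Mine Pike's profit: π = x_{Pike}(132 − 4(x_{Pike} + x_{Mesa})) − 19x_{Pike} − 2x_{Pike}².
∂π/∂x_{Pike} = 113 − 12x_{Pike} − 4x_{Mesa} = 0, so x_{Pike} = 113/12 − (1/3)x_{Mesa}.
For Mesa: ∂π/∂x_{Mesa} = 115 − 11x_{Mesa} − 4x_{Pike} = 0 ⇒ x_{Mesa} = 115/11 − (4/11)x_{Pike}.
Plugging x_{Mesa} into Pike's best response: x_{Pike} = 113/12 − (1/3)(115/11 − (4/11)x_{Pike}) ⇒ (29/33)x_{Pike} = 261/44, so x_{Pike} = 6.75.
Then x_{Mesa} = 115/11 − (4/11)·6.75 = 8.
Price P = 132 − 4·14.75 = 73.
Pike's profit: (73 − 19)·6.75 − 2(6.75)² = 273.375.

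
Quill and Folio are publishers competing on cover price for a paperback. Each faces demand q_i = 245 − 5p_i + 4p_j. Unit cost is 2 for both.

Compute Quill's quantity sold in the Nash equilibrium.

Quill's profit: π = (p_{Quill} − 2)(245 − 5p_{Quill} + 4p_{Folio}).
∂π/∂p_{Quill} = 255 − 10p_{Quill} + 4p_{Folio} = 0 ⇒ p_{Quill} = 25.5 + 0.4p_{Folio}.
By symmetry p_{Folio} = p_{Quill}; substituting into the reaction function, 0.6p_{Quill} = 25.5 and p_{Quill} = 42.5.
q_{Quill} = 245 − 5·42.5 + 4·42.5 = 202.5.

202.5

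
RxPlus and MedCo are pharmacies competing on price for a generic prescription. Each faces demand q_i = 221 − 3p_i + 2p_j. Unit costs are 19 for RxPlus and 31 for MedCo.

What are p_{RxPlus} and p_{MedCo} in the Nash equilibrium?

71.75, 76.25

RxPlus's profit: π = (p_{RxPlus} − 19)(221 − 3p_{RxPlus} + 2p_{MedCo}).
∂π/∂p_{RxPlus} = 278 − 6p_{RxPlus} + 2p_{MedCo} = 0 ⇒ p_{RxPlus} = 139/3 + (1/3)p_{MedCo}.
Similarly p_{MedCo} = 157/3 + (1/3)p_{RxPlus}.
Substituting the second reaction function into the first: p_{RxPlus} = 139/3 + (1/3)(157/3 + (1/3)p_{RxPlus}), which gives (8/9)p_{RxPlus} = 574/9 ⇒ p_{RxPlus} = 71.75.
Then p_{MedCo} = 157/3 + (1/3)·71.75 = 76.25.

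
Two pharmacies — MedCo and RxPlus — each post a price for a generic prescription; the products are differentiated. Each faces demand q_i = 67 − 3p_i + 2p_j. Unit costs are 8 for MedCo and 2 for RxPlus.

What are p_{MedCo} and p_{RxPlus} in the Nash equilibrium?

MedCo's profit: π = (p_{MedCo} − 8)(67 − 3p_{MedCo} + 2p_{RxPlus}).
∂π/∂p_{MedCo} = 91 − 6p_{MedCo} + 2p_{RxPlus} = 0 ⇒ p_{MedCo} = 91/6 + (1/3)p_{RxPlus}.
Similarly p_{RxPlus} = 73/6 + (1/3)p_{MedCo}.
Solving the two reaction functions simultaneously: (1 − (1/3)(1/3))p_{MedCo} = 91/6 + (1/3)·(73/6), so (8/9)p_{MedCo} = 173/9 and p_{MedCo} = 21.625.
Then p_{RxPlus} = 73/6 + (1/3)·21.625 = 19.375.

21.625, 19.375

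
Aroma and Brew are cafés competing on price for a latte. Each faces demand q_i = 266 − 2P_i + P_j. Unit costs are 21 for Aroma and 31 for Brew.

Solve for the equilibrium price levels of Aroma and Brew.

104, 108

Aroma's profit: π = (P_{Aroma} − 21)(266 − 2P_{Aroma} + P_{Brew}).
∂π/∂P_{Aroma} = 308 − 4P_{Aroma} + P_{Brew} = 0 ⇒ P_{Aroma} = 77 + 0.25P_{Brew}.
Similarly P_{Brew} = 82 + 0.25P_{Aroma}.
Plugging P_{Brew} into Aroma's best response: P_{Aroma} = 77 + 0.25(82 + 0.25P_{Aroma}) ⇒ 0.9375P_{Aroma} = 97.5, so P_{Aroma} = 104.
Then P_{Brew} = 82 + 0.25·104 = 108.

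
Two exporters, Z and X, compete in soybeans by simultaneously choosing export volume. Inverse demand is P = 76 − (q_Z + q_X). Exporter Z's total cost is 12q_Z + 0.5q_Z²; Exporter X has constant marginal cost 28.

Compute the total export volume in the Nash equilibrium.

Exporter Z's profit: π = q_Z(76 − (q_Z + q_X)) − 12q_Z − 0.5q_Z².
∂π/∂q_Z = 64 − 3q_Z − q_X = 0, so q_Z = 64/3 − (1/3)q_X.
For X: ∂π/∂q_X = 48 − 2q_X − q_Z = 0 ⇒ q_X = 24 − 0.5q_Z.
Plugging q_X into Z's best response: q_Z = 64/3 − (1/3)(24 − 0.5q_Z) ⇒ (5/6)q_Z = 40/3, so q_Z = 16.
Then q_X = 24 − 0.5·16 = 16.
Total export volume: 16 + 16 = 32.

32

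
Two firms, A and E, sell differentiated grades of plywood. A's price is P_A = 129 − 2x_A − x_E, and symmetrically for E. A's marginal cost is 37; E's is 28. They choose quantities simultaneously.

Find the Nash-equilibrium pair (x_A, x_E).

17.8, 20.8

Firm A's profit: π = x_A(129 − 2x_A − x_E) − 37x_A.
∂π/∂x_A = 92 − 4x_A − x_E = 0 ⇒ x_A = 23 − 0.25x_E.
Similarly x_E = 25.25 − 0.25x_A.
Substituting the second reaction function into the first: x_A = 23 − 0.25(25.25 − 0.25x_A), which gives 0.9375x_A = 16.6875 ⇒ x_A = 17.8.
Then x_E = 25.25 − 0.25·17.8 = 20.8.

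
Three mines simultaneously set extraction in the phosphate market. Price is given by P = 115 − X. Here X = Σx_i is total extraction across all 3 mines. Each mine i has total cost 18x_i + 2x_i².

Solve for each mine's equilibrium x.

12.125

A representative mine's profit is π_i = x_i(115 − X) − 18x_i − 2x_i², with X = x_i + Σ_{j≠i} x_j.
First-order condition: 97 − 6x_i − Σ_{j≠i} x_j = 0.
With identical mines, set every x_j = x: then 97 − 6x − 2x = 0, i.e. x = 97/8 = 12.125.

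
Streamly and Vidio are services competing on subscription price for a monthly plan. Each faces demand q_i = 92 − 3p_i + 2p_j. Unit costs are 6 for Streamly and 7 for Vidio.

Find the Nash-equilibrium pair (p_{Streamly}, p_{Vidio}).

27.6875, 28.0625

Streamly's profit: π = (p_{Streamly} − 6)(92 − 3p_{Streamly} + 2p_{Vidio}).
∂π/∂p_{Streamly} = 110 − 6p_{Streamly} + 2p_{Vidio} = 0 ⇒ p_{Streamly} = 55/3 + (1/3)p_{Vidio}.
Similarly p_{Vidio} = 113/6 + (1/3)p_{Streamly}.
Plugging p_{Vidio} into Streamly's best response: p_{Streamly} = 55/3 + (1/3)(113/6 + (1/3)p_{Streamly}) ⇒ (8/9)p_{Streamly} = 443/18, so p_{Streamly} = 27.6875.
Then p_{Vidio} = 113/6 + (1/3)·27.6875 = 28.0625.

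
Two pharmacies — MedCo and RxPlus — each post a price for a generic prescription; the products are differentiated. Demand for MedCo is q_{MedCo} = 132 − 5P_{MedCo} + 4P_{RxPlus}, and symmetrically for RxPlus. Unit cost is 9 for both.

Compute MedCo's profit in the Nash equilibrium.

MedCo's profit: π = (P_{MedCo} − 9)(132 − 5P_{MedCo} + 4P_{RxPlus}).
∂π/∂P_{MedCo} = 177 − 10P_{MedCo} + 4P_{RxPlus} = 0 ⇒ P_{MedCo} = 17.7 + 0.4P_{RxPlus}.
By symmetry P_{RxPlus} = P_{MedCo}; substituting into the reaction function, 0.6P_{MedCo} = 17.7 and P_{MedCo} = 29.5.
q_{MedCo} = 132 − 5·29.5 + 4·29.5 = 102.5.
Profit = (29.5 − 9)·102.5 = 2101.25.

2101.25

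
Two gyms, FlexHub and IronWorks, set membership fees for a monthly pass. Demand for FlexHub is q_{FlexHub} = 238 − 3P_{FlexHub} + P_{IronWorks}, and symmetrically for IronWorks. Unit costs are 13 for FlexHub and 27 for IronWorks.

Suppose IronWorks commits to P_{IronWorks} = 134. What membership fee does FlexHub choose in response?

FlexHub's profit: π = (P_{FlexHub} − 13)(238 − 3P_{FlexHub} + P_{IronWorks}).
∂π/∂P_{FlexHub} = 277 − 6P_{FlexHub} + P_{IronWorks} = 0 ⇒ P_{FlexHub} = 277/6 + (1/6)P_{IronWorks}.
At P_{IronWorks} = 134: P_{FlexHub} = 277/6 + (1/6)·134 = 68.5.

68.5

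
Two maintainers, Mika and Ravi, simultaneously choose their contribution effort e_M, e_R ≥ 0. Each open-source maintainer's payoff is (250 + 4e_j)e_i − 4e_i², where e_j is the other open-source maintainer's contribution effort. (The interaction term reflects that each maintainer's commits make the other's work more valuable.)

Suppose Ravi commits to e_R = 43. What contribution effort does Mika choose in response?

Mika's payoff is (250 + 4e_R)e_M − 4e_M².
∂π/∂e_M = 250 + 4e_R − 8e_M = 0, so e_M = 31.25 + 0.5e_R.
At e_R = 43: e_M = 31.25 + 0.5·43 = 52.75.

52.75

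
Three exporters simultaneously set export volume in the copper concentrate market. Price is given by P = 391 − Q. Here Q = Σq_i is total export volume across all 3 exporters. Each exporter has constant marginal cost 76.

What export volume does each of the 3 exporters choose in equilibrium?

78.75

A representative exporter's profit is π_i = q_i(391 − Q) − 76q_i, with Q = q_i + Σ_{j≠i} q_j.
First-order condition: 315 − 2q_i − Σ_{j≠i} q_j = 0.
With identical exporters, set every q_j = q: then 315 − 2q − 2q = 0, i.e. q = 315/4 = 78.75.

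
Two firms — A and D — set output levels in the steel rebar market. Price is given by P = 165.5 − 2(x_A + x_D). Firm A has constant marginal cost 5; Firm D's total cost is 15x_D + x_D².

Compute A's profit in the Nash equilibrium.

2191.22

Firm A's profit: π = x_A(165.5 − 2(x_A + x_D)) − 5x_A.
∂π/∂x_A = 160.5 − 4x_A − 2x_D = 0, so x_A = 40.125 − 0.5x_D.
For D: ∂π/∂x_D = 150.5 − 6x_D − 2x_A = 0 ⇒ x_D = 301/12 − (1/3)x_A.
Substituting the second reaction function into the first: x_A = 40.125 − 0.5(301/12 − (1/3)x_A), which gives (5/6)x_A = 331/12 ⇒ x_A = 33.1.
Then x_D = 301/12 − (1/3)·33.1 = 14.05.
Price P = 165.5 − 2·47.15 = 71.2.
A's profit: (71.2 − 5)·33.1 = 2191.22.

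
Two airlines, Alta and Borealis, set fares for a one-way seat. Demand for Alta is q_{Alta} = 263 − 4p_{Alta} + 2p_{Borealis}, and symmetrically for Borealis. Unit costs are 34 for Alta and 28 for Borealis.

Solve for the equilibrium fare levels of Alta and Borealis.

Alta's profit: π = (p_{Alta} − 34)(263 − 4p_{Alta} + 2p_{Borealis}).
∂π/∂p_{Alta} = 399 − 8p_{Alta} + 2p_{Borealis} = 0 ⇒ p_{Alta} = 49.875 + 0.25p_{Borealis}.
Similarly p_{Borealis} = 46.875 + 0.25p_{Alta}.
Plugging p_{Borealis} into Alta's best response: p_{Alta} = 49.875 + 0.25(46.875 + 0.25p_{Alta}) ⇒ 0.9375p_{Alta} = 1971/32, so p_{Alta} = 65.7.
Then p_{Borealis} = 46.875 + 0.25·65.7 = 63.3.

65.7, 63.3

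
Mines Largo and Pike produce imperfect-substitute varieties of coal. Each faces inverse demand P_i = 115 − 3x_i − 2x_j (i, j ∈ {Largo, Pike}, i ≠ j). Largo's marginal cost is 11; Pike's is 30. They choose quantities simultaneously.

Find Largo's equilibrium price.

53.5625

Mine Largo's profit: π = x_{Largo}(115 − 3x_{Largo} − 2x_{Pike}) − 11x_{Largo}.
∂π/∂x_{Largo} = 104 − 6x_{Largo} − 2x_{Pike} = 0 ⇒ x_{Largo} = 52/3 − (1/3)x_{Pike}.
Similarly x_{Pike} = 85/6 − (1/3)x_{Largo}.
Substituting the second reaction function into the first: x_{Largo} = 52/3 − (1/3)(85/6 − (1/3)x_{Largo}), which gives (8/9)x_{Largo} = 227/18 ⇒ x_{Largo} = 14.1875.
Then x_{Pike} = 85/6 − (1/3)·14.1875 = 9.4375.
P_{Largo} = 115 − 3·14.1875 − 2·9.4375 = 53.5625.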